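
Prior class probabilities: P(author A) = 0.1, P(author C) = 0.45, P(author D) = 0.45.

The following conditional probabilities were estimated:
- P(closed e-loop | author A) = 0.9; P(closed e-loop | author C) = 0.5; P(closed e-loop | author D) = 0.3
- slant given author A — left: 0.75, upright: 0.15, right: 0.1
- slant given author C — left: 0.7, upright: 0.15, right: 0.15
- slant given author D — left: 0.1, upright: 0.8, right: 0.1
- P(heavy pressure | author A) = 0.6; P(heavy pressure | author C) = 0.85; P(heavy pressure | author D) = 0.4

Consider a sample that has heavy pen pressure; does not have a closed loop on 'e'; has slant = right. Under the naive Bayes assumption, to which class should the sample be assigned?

author A: 0.1 × (1−0.9) × 0.1 × 0.6 = 0.0006
author C: 0.45 × (1−0.5) × 0.15 × 0.85 = 0.0286875
author D: 0.45 × (1−0.3) × 0.1 × 0.4 = 0.0126
Highest score → author C.

author C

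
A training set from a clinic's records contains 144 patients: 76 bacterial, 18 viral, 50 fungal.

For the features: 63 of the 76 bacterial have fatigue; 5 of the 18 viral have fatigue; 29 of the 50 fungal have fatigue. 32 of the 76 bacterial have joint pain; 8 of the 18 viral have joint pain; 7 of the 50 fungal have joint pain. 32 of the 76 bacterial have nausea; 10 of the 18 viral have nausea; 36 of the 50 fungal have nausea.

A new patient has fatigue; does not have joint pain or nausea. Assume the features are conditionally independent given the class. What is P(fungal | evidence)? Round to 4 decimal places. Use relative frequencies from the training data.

0.2381

bacterial: (76/144) × (63/76) × (44/76) × (44/76) ≈ 0.146641
viral: (18/144) × (5/18) × (10/18) × (8/18) ≈ 0.00857339
fungal: (50/144) × (29/50) × (43/50) × (14/50) ≈ 0.0484944
P(fungal | x) = 0.0484944 / 0.20370879 ≈ 0.2381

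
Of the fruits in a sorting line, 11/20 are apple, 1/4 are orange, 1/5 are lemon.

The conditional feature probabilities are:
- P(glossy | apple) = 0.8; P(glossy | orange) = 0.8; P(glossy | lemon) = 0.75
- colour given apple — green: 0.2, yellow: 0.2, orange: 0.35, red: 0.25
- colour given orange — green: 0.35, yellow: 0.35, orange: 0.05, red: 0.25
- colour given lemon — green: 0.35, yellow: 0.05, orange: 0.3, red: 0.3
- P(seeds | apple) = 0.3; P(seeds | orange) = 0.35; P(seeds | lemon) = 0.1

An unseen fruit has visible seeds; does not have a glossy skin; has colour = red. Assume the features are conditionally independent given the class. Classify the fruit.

apple

apple: 0.55 × (1−0.8) × 0.25 × 0.3 = 0.00825
orange: 0.25 × (1−0.8) × 0.25 × 0.35 = 0.004375
lemon: 0.2 × (1−0.75) × 0.3 × 0.1 = 0.0015
Highest score → apple.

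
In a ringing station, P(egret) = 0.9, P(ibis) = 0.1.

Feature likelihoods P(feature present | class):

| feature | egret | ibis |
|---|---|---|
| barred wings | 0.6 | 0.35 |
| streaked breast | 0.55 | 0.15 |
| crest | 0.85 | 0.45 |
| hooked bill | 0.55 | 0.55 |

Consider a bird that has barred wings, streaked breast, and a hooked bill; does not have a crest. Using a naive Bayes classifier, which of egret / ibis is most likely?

egret: 0.9 × 0.6 × 0.55 × (1−0.85) × 0.55 = 0.0245025
ibis: 0.1 × 0.35 × 0.15 × (1−0.45) × 0.55 = 0.001588125
Highest score → egret.

egret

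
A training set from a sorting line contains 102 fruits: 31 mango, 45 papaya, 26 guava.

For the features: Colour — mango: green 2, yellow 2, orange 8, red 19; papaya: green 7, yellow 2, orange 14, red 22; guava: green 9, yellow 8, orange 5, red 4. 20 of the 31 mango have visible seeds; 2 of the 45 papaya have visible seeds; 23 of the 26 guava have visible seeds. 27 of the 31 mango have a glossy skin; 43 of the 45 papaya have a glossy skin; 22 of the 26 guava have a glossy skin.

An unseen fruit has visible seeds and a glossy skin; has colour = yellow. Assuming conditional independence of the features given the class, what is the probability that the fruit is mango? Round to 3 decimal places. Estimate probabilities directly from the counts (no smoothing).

mango: (31/102) × (2/31) × (20/31) × (27/31) ≈ 0.0110179
papaya: (45/102) × (2/45) × (2/45) × (43/45) ≈ 0.000832728
guava: (26/102) × (8/26) × (23/26) × (22/26) ≈ 0.0587075
P(mango | x) = 0.0110179 / 0.070558128 ≈ 0.156

0.156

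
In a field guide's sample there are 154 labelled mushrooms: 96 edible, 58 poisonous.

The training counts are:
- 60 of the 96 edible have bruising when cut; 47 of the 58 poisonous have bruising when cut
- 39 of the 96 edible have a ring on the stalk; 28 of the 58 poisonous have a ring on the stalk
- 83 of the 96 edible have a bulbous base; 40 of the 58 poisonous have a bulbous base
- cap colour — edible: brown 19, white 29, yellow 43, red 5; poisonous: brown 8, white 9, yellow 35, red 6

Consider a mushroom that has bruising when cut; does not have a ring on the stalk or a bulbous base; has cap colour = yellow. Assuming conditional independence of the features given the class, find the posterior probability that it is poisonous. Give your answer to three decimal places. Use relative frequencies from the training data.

0.678

edible: (96/154) × (60/96) × (57/96) × (13/96) × (43/96) ≈ 0.0140315
poisonous: (58/154) × (47/58) × (30/58) × (18/58) × (35/58) ≈ 0.0295634
P(poisonous | x) = 0.0295634 / 0.0435949 ≈ 0.678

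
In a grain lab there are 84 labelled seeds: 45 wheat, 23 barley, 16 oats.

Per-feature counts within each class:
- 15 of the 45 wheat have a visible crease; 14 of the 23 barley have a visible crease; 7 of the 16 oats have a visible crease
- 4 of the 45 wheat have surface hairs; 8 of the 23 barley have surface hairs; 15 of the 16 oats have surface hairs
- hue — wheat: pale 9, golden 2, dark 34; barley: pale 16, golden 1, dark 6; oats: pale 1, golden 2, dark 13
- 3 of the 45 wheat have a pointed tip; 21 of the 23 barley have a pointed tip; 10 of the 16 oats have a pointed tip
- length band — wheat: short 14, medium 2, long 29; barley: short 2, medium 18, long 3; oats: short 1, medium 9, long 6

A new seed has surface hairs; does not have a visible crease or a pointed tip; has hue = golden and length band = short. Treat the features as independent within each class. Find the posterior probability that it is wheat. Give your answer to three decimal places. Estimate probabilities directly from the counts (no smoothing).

0.572

wheat: (45/84) × (30/45) × (4/45) × (2/45) × (42/45) × (14/45) ≈ 0.000409694
barley: (23/84) × (9/23) × (8/23) × (1/23) × (2/23) × (2/23) ≈ 0.0000122519
oats: (16/84) × (9/16) × (15/16) × (2/16) × (6/16) × (1/16) ≈ 0.000294277
P(wheat | x) = 0.000409694 / 0.0007162229 ≈ 0.572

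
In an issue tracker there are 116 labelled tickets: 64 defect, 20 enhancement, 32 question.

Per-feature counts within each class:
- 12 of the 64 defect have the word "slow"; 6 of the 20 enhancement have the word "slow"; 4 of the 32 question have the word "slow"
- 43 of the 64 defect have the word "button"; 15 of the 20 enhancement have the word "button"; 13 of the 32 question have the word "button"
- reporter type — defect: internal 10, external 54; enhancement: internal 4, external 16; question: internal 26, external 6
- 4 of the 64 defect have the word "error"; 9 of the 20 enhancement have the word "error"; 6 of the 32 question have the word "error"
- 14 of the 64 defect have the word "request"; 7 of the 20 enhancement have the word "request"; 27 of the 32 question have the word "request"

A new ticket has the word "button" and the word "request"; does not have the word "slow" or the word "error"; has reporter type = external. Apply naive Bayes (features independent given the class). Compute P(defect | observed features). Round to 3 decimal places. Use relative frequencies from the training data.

0.663

defect: (64/116) × (52/64) × (43/64) × (54/64) × (60/64) × (14/64) ≈ 0.0521155
enhancement: (20/116) × (14/20) × (15/20) × (16/20) × (11/20) × (7/20) ≈ 0.0139397
question: (32/116) × (28/32) × (13/32) × (6/32) × (26/32) × (27/32) ≈ 0.0126047
P(defect | x) = 0.0521155 / 0.0786599 ≈ 0.663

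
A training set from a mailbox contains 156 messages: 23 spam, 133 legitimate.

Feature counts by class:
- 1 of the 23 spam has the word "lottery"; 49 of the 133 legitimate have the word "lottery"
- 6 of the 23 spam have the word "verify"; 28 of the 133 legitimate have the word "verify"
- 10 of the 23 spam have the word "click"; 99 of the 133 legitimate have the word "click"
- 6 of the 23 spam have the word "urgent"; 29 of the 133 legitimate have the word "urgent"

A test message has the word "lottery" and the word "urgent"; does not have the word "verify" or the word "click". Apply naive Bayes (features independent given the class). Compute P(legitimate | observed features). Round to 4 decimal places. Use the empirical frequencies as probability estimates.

spam: (23/156) × (1/23) × (17/23) × (13/23) × (6/23) ≈ 0.000698611
legitimate: (133/156) × (49/133) × (105/133) × (34/133) × (29/133) ≈ 0.0138224
P(legitimate | x) = 0.0138224 / 0.014521011 ≈ 0.9519

0.9519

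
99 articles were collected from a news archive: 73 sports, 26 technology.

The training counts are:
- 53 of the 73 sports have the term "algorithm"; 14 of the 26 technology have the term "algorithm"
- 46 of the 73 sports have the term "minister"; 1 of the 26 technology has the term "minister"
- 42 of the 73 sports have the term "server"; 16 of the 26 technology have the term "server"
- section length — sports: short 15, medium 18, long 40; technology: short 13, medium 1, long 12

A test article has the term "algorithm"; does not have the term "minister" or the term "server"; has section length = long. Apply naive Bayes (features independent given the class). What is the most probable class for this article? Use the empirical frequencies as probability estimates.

sports: (73/99) × (53/73) × (27/73) × (31/73) × (40/73) ≈ 0.0460742
technology: (26/99) × (14/26) × (25/26) × (10/26) × (12/26) ≈ 0.0241376
Highest score → sports.

sports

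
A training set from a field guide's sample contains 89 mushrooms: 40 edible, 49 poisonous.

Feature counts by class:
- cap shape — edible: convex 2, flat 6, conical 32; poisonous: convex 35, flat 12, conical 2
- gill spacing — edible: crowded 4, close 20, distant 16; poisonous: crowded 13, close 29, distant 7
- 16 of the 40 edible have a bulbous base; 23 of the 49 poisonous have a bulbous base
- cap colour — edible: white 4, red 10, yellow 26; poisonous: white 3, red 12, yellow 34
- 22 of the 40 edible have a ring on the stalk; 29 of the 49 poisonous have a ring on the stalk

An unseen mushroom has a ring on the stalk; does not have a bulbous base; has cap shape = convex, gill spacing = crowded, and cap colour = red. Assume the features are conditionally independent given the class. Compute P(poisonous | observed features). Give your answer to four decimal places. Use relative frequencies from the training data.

edible: (40/89) × (2/40) × (4/40) × (24/40) × (10/40) × (22/40) ≈ 0.000185393
poisonous: (49/89) × (35/49) × (13/49) × (26/49) × (12/49) × (29/49) ≈ 0.00802398
P(poisonous | x) = 0.00802398 / 0.008209373 ≈ 0.9774

0.9774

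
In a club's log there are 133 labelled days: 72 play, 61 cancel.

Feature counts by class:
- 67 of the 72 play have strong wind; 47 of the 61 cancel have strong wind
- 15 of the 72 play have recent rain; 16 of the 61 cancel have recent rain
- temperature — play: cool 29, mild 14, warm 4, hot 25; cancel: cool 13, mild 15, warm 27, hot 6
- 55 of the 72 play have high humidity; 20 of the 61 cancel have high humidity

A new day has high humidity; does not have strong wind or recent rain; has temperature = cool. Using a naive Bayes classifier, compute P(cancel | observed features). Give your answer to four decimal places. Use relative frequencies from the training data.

play: (72/133) × (5/72) × (57/72) × (29/72) × (55/72) ≈ 0.00915707
cancel: (61/133) × (14/61) × (45/61) × (13/61) × (20/61) ≈ 0.00542591
P(cancel | x) = 0.00542591 / 0.01458298 ≈ 0.3721

0.3721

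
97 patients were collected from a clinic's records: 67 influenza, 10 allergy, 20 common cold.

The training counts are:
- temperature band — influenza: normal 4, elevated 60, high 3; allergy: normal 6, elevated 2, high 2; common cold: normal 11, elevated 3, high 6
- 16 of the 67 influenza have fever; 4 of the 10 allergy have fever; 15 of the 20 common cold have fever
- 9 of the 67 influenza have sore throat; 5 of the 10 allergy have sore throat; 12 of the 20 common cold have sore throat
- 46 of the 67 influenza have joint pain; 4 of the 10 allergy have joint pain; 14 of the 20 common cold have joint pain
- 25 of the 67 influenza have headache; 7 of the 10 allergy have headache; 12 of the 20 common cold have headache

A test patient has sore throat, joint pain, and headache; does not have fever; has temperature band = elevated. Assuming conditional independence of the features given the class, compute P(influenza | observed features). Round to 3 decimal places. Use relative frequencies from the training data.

influenza: (67/97) × (60/67) × (51/67) × (9/67) × (46/67) × (25/67) ≈ 0.0162028
allergy: (10/97) × (2/10) × (6/10) × (5/10) × (4/10) × (7/10) ≈ 0.00173196
common cold: (20/97) × (3/20) × (5/20) × (12/20) × (14/20) × (12/20) ≈ 0.00194845
P(influenza | x) = 0.0162028 / 0.01988321 ≈ 0.815

0.815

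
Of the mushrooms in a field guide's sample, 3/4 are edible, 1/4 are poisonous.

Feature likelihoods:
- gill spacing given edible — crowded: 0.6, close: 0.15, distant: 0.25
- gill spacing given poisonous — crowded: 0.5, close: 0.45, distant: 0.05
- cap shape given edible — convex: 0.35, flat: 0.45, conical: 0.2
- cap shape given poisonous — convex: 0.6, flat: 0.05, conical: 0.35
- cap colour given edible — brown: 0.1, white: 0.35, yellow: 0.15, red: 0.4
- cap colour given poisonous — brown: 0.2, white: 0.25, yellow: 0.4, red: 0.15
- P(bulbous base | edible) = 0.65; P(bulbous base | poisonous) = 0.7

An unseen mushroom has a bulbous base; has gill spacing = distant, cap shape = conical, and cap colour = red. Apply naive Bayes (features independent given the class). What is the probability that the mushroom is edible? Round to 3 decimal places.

0.955

edible: 0.75 × 0.25 × 0.2 × 0.4 × 0.65 = 0.00975
poisonous: 0.25 × 0.05 × 0.35 × 0.15 × 0.7 = 0.000459375
P(edible | x) = 0.00975 / 0.010209375 ≈ 0.955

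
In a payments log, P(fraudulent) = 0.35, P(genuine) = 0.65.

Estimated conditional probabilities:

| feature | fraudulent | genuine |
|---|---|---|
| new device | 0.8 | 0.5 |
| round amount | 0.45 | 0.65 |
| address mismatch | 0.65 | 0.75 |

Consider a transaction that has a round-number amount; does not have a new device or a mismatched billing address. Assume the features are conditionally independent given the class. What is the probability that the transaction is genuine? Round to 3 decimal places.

0.827

fraudulent: 0.35 × (1−0.8) × 0.45 × (1−0.65) = 0.011025
genuine: 0.65 × (1−0.5) × 0.65 × (1−0.75) = 0.0528125
P(genuine | x) = 0.0528125 / 0.0638375 ≈ 0.827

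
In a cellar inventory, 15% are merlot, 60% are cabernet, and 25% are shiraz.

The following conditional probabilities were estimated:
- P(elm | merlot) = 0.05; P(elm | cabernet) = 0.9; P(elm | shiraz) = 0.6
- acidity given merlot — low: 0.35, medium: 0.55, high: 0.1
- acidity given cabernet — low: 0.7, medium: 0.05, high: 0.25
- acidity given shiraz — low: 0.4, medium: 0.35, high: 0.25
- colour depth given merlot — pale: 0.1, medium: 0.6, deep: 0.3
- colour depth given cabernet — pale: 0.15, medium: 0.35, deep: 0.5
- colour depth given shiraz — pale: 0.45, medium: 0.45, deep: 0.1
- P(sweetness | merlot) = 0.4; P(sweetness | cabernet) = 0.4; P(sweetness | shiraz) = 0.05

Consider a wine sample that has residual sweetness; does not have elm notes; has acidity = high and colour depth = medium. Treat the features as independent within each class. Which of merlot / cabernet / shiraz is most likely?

merlot

merlot: 0.15 × (1−0.05) × 0.1 × 0.6 × 0.4 = 0.00342
cabernet: 0.6 × (1−0.9) × 0.25 × 0.35 × 0.4 = 0.0021
shiraz: 0.25 × (1−0.6) × 0.25 × 0.45 × 0.05 = 0.0005625
Highest score → merlot.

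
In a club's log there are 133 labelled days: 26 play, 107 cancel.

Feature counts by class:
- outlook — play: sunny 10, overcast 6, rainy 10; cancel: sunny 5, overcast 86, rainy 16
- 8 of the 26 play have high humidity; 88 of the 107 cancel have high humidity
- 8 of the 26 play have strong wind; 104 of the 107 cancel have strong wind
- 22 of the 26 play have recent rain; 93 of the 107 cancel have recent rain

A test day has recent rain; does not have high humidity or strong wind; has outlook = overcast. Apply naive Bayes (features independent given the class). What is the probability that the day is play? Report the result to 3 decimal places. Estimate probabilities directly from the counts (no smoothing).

play: (26/133) × (6/26) × (18/26) × (18/26) × (22/26) ≈ 0.0182956
cancel: (107/133) × (86/107) × (19/107) × (3/107) × (93/107) ≈ 0.00279804
P(play | x) = 0.0182956 / 0.02109364 ≈ 0.867

0.867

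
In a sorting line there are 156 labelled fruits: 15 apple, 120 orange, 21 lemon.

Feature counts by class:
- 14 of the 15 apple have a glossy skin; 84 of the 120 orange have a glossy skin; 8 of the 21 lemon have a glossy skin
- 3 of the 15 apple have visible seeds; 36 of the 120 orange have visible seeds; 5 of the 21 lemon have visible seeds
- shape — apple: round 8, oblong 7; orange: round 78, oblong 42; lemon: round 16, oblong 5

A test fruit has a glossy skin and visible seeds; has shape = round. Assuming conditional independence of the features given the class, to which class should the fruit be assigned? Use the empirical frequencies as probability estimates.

apple: (15/156) × (14/15) × (3/15) × (8/15) ≈ 0.00957265
orange: (120/156) × (84/120) × (36/120) × (78/120) = 0.105
lemon: (21/156) × (8/21) × (5/21) × (16/21) ≈ 0.00930287
Highest score → orange.

orange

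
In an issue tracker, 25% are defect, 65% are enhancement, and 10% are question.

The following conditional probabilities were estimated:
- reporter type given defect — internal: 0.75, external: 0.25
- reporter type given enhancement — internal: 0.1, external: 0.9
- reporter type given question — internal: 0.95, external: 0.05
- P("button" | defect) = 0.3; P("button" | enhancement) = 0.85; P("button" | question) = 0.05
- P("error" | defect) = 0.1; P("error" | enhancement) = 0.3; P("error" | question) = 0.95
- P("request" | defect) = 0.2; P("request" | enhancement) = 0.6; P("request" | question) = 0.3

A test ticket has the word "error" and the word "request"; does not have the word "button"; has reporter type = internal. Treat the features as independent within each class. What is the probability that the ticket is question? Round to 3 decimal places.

0.854

defect: 0.25 × 0.75 × (1−0.3) × 0.1 × 0.2 = 0.002625
enhancement: 0.65 × 0.1 × (1−0.85) × 0.3 × 0.6 = 0.001755
question: 0.1 × 0.95 × (1−0.05) × 0.95 × 0.3 = 0.02572125
P(question | x) = 0.02572125 / 0.03010125 ≈ 0.854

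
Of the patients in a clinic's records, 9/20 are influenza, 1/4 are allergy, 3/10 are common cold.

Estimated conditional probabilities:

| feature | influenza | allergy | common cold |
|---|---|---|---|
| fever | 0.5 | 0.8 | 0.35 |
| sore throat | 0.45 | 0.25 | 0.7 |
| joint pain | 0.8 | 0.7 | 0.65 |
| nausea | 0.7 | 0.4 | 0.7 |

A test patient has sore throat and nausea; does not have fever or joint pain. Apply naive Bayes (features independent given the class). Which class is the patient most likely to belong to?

common cold

influenza: 0.45 × (1−0.5) × 0.45 × (1−0.8) × 0.7 = 0.014175
allergy: 0.25 × (1−0.8) × 0.25 × (1−0.7) × 0.4 = 0.0015
common cold: 0.3 × (1−0.35) × 0.7 × (1−0.65) × 0.7 = 0.0334425
Highest score → common cold.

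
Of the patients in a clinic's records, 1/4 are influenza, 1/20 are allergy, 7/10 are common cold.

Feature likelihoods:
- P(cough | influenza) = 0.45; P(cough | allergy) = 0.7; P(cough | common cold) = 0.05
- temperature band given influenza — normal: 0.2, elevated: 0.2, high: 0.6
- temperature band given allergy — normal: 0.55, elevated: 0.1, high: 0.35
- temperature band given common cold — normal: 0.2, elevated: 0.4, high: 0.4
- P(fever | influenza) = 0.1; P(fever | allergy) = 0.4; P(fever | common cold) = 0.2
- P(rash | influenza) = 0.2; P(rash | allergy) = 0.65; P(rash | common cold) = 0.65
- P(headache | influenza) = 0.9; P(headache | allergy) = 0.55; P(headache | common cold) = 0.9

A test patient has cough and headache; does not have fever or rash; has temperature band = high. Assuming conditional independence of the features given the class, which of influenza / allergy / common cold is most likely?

influenza: 0.25 × 0.45 × 0.6 × (1−0.1) × (1−0.2) × 0.9 = 0.04374
allergy: 0.05 × 0.7 × 0.35 × (1−0.4) × (1−0.65) × 0.55 = 0.001414875
common cold: 0.7 × 0.05 × 0.4 × (1−0.2) × (1−0.65) × 0.9 = 0.003528
Highest score → influenza.

influenza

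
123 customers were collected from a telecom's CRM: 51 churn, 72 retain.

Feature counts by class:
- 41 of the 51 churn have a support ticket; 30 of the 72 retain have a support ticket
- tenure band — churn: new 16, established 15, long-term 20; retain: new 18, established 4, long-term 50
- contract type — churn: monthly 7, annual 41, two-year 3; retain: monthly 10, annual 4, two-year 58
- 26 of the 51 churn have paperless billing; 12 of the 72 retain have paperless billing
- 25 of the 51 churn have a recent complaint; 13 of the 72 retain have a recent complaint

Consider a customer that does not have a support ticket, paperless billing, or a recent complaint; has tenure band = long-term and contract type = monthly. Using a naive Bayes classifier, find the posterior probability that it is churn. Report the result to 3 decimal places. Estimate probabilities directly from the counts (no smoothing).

churn: (51/123) × (10/51) × (20/51) × (7/51) × (25/51) × (26/51) ≈ 0.00109359
retain: (72/123) × (42/72) × (50/72) × (10/72) × (60/72) × (59/72) ≈ 0.0224899
P(churn | x) = 0.00109359 / 0.02358349 ≈ 0.046

0.046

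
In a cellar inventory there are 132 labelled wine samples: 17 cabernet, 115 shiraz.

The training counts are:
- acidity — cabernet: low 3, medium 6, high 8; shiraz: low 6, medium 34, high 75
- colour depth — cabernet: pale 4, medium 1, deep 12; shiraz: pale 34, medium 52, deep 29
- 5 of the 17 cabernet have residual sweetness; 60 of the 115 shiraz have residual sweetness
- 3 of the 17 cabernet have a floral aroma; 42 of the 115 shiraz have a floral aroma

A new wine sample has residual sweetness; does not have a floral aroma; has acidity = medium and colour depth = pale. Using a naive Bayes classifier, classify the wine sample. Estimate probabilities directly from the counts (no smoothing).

shiraz

cabernet: (17/132) × (6/17) × (4/17) × (5/17) × (14/17) ≈ 0.00259053
shiraz: (115/132) × (34/115) × (34/115) × (60/115) × (73/115) ≈ 0.0252211
Highest score → shiraz.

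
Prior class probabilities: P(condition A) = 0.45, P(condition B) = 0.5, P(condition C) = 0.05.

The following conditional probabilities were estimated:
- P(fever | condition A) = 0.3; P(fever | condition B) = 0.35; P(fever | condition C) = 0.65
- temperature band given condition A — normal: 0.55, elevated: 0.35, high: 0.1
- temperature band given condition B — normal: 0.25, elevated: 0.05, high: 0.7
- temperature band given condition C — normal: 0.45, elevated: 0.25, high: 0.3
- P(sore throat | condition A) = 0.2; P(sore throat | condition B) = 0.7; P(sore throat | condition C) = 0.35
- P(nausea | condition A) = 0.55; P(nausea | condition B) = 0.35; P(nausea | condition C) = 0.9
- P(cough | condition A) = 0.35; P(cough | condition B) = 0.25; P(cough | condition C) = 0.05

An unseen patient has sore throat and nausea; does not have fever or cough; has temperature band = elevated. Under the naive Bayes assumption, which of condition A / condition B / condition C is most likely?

condition A: 0.45 × (1−0.3) × 0.35 × 0.2 × 0.55 × (1−0.35) = 0.007882875
condition B: 0.5 × (1−0.35) × 0.05 × 0.7 × 0.35 × (1−0.25) = 0.0029859375
condition C: 0.05 × (1−0.65) × 0.25 × 0.35 × 0.9 × (1−0.05) = 0.00130921875
Highest score → condition A.

condition A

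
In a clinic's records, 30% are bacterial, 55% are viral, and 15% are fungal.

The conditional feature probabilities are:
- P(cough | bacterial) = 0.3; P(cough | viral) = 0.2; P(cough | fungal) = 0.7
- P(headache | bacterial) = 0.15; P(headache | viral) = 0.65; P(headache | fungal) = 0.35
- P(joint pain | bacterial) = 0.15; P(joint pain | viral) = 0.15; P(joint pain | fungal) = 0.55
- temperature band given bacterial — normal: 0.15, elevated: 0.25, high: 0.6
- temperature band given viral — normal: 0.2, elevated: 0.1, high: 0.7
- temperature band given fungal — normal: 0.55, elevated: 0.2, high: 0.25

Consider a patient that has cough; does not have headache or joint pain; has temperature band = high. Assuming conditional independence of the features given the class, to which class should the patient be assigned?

bacterial

bacterial: 0.3 × 0.3 × (1−0.15) × (1−0.15) × 0.6 = 0.039015
viral: 0.55 × 0.2 × (1−0.65) × (1−0.15) × 0.7 = 0.0229075
fungal: 0.15 × 0.7 × (1−0.35) × (1−0.55) × 0.25 = 0.007678125
Highest score → bacterial.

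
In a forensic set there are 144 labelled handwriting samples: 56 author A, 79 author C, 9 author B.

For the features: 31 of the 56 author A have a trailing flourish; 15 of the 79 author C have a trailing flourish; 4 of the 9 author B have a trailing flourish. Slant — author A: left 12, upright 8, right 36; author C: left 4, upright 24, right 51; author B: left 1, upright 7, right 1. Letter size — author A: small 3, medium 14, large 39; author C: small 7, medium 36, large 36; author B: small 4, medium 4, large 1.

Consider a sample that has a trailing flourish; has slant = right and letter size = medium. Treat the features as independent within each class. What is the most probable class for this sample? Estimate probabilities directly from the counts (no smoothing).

author A

author A: (56/144) × (31/56) × (36/56) × (14/56) ≈ 0.0345982
author C: (79/144) × (15/79) × (51/79) × (36/79) ≈ 0.0306441
author B: (9/144) × (4/9) × (1/9) × (4/9) ≈ 0.00137174
Highest score → author A.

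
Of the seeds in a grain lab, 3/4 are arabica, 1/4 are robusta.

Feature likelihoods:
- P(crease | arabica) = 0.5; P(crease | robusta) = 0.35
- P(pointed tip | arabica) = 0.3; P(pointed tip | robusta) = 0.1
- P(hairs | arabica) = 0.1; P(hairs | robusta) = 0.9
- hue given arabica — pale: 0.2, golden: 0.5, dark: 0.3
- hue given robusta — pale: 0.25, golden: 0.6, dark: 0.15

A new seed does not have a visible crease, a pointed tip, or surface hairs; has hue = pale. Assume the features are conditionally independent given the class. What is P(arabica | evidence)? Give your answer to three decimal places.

arabica: 0.75 × (1−0.5) × (1−0.3) × (1−0.1) × 0.2 = 0.04725
robusta: 0.25 × (1−0.35) × (1−0.1) × (1−0.9) × 0.25 = 0.00365625
P(arabica | x) = 0.04725 / 0.05090625 ≈ 0.928

0.928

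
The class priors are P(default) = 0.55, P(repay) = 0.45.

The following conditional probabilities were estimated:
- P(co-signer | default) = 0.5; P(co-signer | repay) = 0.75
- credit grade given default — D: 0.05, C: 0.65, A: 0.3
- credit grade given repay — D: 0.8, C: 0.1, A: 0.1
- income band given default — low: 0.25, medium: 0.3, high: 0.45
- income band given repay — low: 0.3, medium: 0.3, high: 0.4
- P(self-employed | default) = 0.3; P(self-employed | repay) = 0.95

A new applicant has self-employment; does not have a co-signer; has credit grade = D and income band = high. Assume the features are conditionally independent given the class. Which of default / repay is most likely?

repay

default: 0.55 × (1−0.5) × 0.05 × 0.45 × 0.3 = 0.00185625
repay: 0.45 × (1−0.75) × 0.8 × 0.4 × 0.95 = 0.0342
Highest score → repay.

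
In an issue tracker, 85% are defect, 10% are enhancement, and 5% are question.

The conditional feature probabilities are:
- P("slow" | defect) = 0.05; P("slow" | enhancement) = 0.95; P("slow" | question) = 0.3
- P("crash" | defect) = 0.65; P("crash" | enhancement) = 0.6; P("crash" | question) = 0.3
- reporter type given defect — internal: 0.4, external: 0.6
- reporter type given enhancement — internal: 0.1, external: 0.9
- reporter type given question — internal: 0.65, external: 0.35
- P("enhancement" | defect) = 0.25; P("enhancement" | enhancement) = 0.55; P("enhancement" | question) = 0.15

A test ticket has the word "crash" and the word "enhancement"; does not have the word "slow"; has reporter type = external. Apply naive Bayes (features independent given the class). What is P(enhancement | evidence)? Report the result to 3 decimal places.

0.018

defect: 0.85 × (1−0.05) × 0.65 × 0.6 × 0.25 = 0.07873125
enhancement: 0.1 × (1−0.95) × 0.6 × 0.9 × 0.55 = 0.001485
question: 0.05 × (1−0.3) × 0.3 × 0.35 × 0.15 = 0.00055125
P(enhancement | x) = 0.001485 / 0.0807675 ≈ 0.018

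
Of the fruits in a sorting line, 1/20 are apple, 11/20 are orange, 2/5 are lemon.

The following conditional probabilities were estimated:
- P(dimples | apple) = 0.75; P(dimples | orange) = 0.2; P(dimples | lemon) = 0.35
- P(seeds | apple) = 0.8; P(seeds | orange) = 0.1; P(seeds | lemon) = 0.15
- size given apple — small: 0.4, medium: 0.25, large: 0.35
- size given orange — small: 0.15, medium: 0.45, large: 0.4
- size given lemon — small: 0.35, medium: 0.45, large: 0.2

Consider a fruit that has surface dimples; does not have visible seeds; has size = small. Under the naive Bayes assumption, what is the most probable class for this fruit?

lemon

apple: 0.05 × 0.75 × (1−0.8) × 0.4 = 0.003
orange: 0.55 × 0.2 × (1−0.1) × 0.15 = 0.01485
lemon: 0.4 × 0.35 × (1−0.15) × 0.35 = 0.04165
Highest score → lemon.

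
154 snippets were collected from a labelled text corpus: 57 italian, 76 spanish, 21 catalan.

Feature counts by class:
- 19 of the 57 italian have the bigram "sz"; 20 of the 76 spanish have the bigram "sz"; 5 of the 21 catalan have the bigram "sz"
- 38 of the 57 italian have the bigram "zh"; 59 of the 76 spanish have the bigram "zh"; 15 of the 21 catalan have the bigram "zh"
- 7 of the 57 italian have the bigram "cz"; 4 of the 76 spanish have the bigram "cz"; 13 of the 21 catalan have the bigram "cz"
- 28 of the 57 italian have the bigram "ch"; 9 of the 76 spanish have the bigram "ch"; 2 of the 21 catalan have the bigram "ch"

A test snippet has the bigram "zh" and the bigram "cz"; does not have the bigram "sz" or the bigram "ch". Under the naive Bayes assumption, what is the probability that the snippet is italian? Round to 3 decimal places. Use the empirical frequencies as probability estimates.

0.158

italian: (57/154) × (38/57) × (38/57) × (7/57) × (29/57) ≈ 0.0102782
spanish: (76/154) × (56/76) × (59/76) × (4/76) × (67/76) ≈ 0.0130983
catalan: (21/154) × (16/21) × (15/21) × (13/21) × (19/21) ≈ 0.0415652
P(italian | x) = 0.0102782 / 0.0649417 ≈ 0.158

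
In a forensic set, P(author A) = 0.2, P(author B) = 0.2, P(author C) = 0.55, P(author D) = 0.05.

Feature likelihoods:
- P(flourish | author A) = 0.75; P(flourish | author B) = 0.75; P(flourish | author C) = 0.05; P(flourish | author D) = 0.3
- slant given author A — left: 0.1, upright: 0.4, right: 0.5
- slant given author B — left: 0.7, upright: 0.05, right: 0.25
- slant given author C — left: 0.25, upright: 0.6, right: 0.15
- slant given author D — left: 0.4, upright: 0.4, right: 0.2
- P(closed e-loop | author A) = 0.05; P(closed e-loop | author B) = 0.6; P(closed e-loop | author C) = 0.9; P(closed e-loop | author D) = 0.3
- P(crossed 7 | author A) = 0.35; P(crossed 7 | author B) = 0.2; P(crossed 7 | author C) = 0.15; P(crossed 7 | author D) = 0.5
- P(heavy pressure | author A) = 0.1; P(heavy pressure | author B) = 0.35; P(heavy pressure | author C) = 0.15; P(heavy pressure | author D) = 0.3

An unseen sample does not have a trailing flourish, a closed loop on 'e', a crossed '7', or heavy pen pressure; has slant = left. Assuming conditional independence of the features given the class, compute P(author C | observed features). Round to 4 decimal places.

author A: 0.2 × (1−0.75) × 0.1 × (1−0.05) × (1−0.35) × (1−0.1) = 0.00277875
author B: 0.2 × (1−0.75) × 0.7 × (1−0.6) × (1−0.2) × (1−0.35) = 0.00728
author C: 0.55 × (1−0.05) × 0.25 × (1−0.9) × (1−0.15) × (1−0.15) = 0.00943765625
author D: 0.05 × (1−0.3) × 0.4 × (1−0.3) × (1−0.5) × (1−0.3) = 0.00343
P(author C | x) = 0.00943765625 / 0.02292640625 ≈ 0.4117

0.4117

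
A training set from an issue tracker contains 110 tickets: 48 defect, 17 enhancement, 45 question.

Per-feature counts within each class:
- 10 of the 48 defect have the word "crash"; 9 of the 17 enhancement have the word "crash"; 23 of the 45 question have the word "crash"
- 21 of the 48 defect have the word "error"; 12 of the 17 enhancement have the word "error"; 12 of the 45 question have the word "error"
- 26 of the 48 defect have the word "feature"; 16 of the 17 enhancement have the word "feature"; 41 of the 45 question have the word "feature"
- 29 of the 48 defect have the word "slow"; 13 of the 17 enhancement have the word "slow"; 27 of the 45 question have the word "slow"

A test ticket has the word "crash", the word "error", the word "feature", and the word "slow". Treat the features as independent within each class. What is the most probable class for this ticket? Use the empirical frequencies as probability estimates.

defect: (48/110) × (10/48) × (21/48) × (26/48) × (29/48) ≈ 0.0130159
enhancement: (17/110) × (9/17) × (12/17) × (16/17) × (13/17) ≈ 0.0415669
question: (45/110) × (23/45) × (12/45) × (41/45) × (27/45) ≈ 0.0304808
Highest score → enhancement.

enhancement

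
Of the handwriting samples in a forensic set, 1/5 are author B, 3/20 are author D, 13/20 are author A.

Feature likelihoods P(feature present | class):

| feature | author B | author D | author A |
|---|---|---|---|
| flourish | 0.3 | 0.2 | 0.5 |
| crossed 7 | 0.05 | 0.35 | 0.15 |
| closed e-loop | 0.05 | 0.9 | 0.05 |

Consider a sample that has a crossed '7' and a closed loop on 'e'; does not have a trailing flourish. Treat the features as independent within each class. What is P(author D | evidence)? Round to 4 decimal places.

0.9313

author B: 0.2 × (1−0.3) × 0.05 × 0.05 = 0.00035
author D: 0.15 × (1−0.2) × 0.35 × 0.9 = 0.0378
author A: 0.65 × (1−0.5) × 0.15 × 0.05 = 0.0024375
P(author D | x) = 0.0378 / 0.0405875 ≈ 0.9313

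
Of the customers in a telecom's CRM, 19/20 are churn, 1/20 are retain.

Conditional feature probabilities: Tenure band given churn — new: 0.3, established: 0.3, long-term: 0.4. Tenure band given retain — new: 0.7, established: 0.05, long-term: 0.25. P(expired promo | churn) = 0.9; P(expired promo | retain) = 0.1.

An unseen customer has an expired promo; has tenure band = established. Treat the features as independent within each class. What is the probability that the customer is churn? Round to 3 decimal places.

0.999

churn: 0.95 × 0.3 × 0.9 = 0.2565
retain: 0.05 × 0.05 × 0.1 = 0.00025
P(churn | x) = 0.2565 / 0.25675 ≈ 0.999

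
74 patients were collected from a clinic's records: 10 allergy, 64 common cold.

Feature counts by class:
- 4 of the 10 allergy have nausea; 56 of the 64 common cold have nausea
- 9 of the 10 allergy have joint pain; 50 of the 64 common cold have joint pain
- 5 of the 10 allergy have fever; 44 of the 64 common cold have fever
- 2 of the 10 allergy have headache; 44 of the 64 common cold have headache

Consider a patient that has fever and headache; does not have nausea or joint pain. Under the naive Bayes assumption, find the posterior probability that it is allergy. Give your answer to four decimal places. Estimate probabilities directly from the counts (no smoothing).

0.0676

allergy: (10/74) × (6/10) × (1/10) × (5/10) × (2/10) ≈ 0.000810811
common cold: (64/74) × (8/64) × (14/64) × (44/64) × (44/64) ≈ 0.0111777
P(allergy | x) = 0.000810811 / 0.011988511 ≈ 0.0676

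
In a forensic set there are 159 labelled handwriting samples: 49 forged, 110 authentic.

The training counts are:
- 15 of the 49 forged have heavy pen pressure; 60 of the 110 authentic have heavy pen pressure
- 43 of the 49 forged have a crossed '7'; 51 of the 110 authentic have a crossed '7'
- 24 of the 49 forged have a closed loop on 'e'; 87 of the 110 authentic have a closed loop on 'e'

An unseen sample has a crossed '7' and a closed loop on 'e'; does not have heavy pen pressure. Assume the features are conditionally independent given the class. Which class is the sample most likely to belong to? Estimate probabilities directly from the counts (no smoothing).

forged: (49/159) × (34/49) × (43/49) × (24/49) ≈ 0.0919114
authentic: (110/159) × (50/110) × (51/110) × (87/110) ≈ 0.115313
Highest score → authentic.

authentic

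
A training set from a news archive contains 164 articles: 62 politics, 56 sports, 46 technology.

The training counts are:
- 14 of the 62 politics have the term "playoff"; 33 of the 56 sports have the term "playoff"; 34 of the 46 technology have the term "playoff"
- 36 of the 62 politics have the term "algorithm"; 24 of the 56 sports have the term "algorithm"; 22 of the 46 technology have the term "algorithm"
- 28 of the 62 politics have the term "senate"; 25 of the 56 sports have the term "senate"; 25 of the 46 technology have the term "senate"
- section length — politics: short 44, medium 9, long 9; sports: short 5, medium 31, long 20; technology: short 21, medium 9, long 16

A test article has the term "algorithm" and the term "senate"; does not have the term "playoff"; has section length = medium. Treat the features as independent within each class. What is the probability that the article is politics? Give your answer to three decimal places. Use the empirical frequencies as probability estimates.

politics: (62/164) × (48/62) × (36/62) × (28/62) × (9/62) ≈ 0.011141
sports: (56/164) × (23/56) × (24/56) × (25/56) × (31/56) ≈ 0.0148536
technology: (46/164) × (12/46) × (22/46) × (25/46) × (9/46) ≈ 0.00372108
P(politics | x) = 0.011141 / 0.02971568 ≈ 0.375

0.375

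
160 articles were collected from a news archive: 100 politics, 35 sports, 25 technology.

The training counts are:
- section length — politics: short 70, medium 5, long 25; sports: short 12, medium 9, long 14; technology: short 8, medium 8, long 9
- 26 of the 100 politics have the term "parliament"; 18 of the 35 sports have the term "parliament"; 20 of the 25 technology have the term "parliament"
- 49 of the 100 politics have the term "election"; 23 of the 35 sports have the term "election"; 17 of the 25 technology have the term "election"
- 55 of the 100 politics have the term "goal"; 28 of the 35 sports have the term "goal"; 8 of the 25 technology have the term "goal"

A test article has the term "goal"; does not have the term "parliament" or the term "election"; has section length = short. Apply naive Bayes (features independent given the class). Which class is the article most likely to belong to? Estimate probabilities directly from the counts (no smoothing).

politics

politics: (100/160) × (70/100) × (74/100) × (51/100) × (55/100) = 0.090811875
sports: (35/160) × (12/35) × (17/35) × (12/35) × (28/35) ≈ 0.00999184
technology: (25/160) × (8/25) × (5/25) × (8/25) × (8/25) = 0.001024
Highest score → politics.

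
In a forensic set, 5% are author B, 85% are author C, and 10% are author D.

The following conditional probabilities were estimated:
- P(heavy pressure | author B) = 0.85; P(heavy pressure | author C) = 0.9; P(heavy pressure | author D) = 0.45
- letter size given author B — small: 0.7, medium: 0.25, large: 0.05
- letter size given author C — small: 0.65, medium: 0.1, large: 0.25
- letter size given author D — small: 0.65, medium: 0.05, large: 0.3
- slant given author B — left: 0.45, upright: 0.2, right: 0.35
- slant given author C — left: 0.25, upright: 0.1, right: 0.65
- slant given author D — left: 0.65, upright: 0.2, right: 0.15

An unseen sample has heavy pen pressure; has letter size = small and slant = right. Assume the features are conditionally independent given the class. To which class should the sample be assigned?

author C

author B: 0.05 × 0.85 × 0.7 × 0.35 = 0.0104125
author C: 0.85 × 0.9 × 0.65 × 0.65 = 0.3232125
author D: 0.1 × 0.45 × 0.65 × 0.15 = 0.0043875
Highest score → author C.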